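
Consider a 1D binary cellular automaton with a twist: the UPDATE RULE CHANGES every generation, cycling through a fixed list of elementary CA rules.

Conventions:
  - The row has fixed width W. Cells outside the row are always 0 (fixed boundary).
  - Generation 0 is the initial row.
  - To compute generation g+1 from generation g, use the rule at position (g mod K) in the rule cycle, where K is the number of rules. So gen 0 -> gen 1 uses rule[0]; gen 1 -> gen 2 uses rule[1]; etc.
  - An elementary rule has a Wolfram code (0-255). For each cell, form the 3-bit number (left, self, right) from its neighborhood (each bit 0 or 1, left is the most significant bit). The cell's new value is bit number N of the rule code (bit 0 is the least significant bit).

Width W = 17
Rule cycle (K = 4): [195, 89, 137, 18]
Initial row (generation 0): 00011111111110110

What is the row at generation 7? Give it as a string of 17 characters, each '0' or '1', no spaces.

Answer: 00101000011010010

Derivation:
Gen 0: 00011111111110110
Gen 1 (rule 195): 11101111111110010
Gen 2 (rule 89): 10101000000011001
Gen 3 (rule 137): 00000011111010000
Gen 4 (rule 18): 00000100000001000
Gen 5 (rule 195): 11111001111110011
Gen 6 (rule 89): 10001101000011011
Gen 7 (rule 137): 00101000011010010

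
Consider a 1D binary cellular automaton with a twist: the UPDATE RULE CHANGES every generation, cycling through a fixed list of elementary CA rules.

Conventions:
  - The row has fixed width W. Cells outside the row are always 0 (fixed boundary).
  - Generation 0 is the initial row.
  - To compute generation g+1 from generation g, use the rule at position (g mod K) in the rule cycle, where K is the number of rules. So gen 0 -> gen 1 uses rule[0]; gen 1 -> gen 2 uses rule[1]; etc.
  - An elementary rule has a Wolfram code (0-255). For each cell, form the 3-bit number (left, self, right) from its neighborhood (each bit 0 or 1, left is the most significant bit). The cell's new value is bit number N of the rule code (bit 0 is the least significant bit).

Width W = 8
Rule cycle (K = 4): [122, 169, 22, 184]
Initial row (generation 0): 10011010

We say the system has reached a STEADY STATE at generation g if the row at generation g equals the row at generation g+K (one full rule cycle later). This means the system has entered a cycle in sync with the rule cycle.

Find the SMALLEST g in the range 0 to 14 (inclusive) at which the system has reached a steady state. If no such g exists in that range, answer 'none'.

Answer: 12

Derivation:
Gen 0: 10011010
Gen 1 (rule 122): 01111101
Gen 2 (rule 169): 01111010
Gen 3 (rule 22): 10000011
Gen 4 (rule 184): 01000010
Gen 5 (rule 122): 10100101
Gen 6 (rule 169): 01000010
Gen 7 (rule 22): 11100111
Gen 8 (rule 184): 11010110
Gen 9 (rule 122): 11101111
Gen 10 (rule 169): 11011110
Gen 11 (rule 22): 00000001
Gen 12 (rule 184): 00000000
Gen 13 (rule 122): 00000000
Gen 14 (rule 169): 11111111
Gen 15 (rule 22): 00000000
Gen 16 (rule 184): 00000000
Gen 17 (rule 122): 00000000
Gen 18 (rule 169): 11111111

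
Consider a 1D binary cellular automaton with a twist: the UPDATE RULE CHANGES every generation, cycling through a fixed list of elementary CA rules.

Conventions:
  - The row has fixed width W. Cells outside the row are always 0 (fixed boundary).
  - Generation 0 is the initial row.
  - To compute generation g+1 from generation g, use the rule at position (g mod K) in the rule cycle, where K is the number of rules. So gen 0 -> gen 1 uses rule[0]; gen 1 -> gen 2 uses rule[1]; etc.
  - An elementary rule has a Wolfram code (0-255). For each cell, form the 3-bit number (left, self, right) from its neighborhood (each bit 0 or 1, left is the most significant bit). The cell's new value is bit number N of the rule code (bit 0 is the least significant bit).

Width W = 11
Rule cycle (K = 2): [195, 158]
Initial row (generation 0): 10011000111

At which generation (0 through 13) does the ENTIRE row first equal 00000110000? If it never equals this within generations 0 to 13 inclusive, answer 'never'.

Answer: never

Derivation:
Gen 0: 10011000111
Gen 1 (rule 195): 00101011011
Gen 2 (rule 158): 01101010010
Gen 3 (rule 195): 10100000100
Gen 4 (rule 158): 10110001110
Gen 5 (rule 195): 00010110110
Gen 6 (rule 158): 00110100101
Gen 7 (rule 195): 11010001000
Gen 8 (rule 158): 10011011100
Gen 9 (rule 195): 00101001101
Gen 10 (rule 158): 01101111001
Gen 11 (rule 195): 10100111010
Gen 12 (rule 158): 10111110011
Gen 13 (rule 195): 00011110101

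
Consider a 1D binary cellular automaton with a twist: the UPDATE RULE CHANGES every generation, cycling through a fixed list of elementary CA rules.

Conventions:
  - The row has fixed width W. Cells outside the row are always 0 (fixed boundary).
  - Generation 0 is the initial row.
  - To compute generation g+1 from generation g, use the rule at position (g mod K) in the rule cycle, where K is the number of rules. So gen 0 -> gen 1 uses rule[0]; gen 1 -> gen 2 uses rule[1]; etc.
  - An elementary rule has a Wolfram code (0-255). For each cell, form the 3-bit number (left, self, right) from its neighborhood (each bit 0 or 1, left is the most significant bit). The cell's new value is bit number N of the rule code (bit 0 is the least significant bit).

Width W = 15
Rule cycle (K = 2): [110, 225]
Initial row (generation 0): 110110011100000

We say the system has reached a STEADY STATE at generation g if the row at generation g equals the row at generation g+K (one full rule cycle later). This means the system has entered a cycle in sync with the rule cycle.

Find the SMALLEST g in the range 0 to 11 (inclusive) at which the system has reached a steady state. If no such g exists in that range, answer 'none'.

Gen 0: 110110011100000
Gen 1 (rule 110): 111110110100000
Gen 2 (rule 225): 011111011001111
Gen 3 (rule 110): 110001111011001
Gen 4 (rule 225): 010100111101000
Gen 5 (rule 110): 111101100111000
Gen 6 (rule 225): 011110100011011
Gen 7 (rule 110): 110011100111111
Gen 8 (rule 225): 010001100011111
Gen 9 (rule 110): 110011100110001
Gen 10 (rule 225): 010001100010100
Gen 11 (rule 110): 110011100111100
Gen 12 (rule 225): 010001100011101
Gen 13 (rule 110): 110011100110111

Answer: none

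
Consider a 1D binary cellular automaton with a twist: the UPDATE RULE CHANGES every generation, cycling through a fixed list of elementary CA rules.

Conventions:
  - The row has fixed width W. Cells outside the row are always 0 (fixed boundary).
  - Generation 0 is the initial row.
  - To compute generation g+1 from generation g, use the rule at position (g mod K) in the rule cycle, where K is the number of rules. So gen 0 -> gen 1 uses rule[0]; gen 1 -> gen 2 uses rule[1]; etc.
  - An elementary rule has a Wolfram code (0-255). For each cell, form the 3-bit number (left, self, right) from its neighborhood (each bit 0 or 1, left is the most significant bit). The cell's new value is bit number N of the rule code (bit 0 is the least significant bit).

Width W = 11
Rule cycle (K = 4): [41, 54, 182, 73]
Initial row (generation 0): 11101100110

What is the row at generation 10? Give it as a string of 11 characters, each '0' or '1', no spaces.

Answer: 01110011111

Derivation:
Gen 0: 11101100110
Gen 1 (rule 41): 10011000100
Gen 2 (rule 54): 11100101110
Gen 3 (rule 182): 01011110101
Gen 4 (rule 73): 00010010000
Gen 5 (rule 41): 11000000111
Gen 6 (rule 54): 00100001000
Gen 7 (rule 182): 01110011100
Gen 8 (rule 73): 01010010101
Gen 9 (rule 41): 00100001010
Gen 10 (rule 54): 01110011111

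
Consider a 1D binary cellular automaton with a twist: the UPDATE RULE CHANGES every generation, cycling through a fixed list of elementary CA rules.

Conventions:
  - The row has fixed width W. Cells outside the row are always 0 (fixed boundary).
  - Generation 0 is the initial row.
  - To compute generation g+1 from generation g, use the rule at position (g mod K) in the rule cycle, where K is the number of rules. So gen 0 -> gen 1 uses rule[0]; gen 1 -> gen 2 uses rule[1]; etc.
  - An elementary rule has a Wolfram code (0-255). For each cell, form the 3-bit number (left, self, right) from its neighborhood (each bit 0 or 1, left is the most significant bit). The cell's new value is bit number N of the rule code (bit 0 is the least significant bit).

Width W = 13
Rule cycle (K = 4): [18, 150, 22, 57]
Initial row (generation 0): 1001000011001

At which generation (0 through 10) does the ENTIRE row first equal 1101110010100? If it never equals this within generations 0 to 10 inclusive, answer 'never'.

Answer: never

Derivation:
Gen 0: 1001000011001
Gen 1 (rule 18): 0110100100110
Gen 2 (rule 150): 1000111111001
Gen 3 (rule 22): 1101000000111
Gen 4 (rule 57): 1010111110100
Gen 5 (rule 18): 0000000000010
Gen 6 (rule 150): 0000000000111
Gen 7 (rule 22): 0000000001000
Gen 8 (rule 57): 1111111100111
Gen 9 (rule 18): 0000000011000
Gen 10 (rule 150): 0000000100100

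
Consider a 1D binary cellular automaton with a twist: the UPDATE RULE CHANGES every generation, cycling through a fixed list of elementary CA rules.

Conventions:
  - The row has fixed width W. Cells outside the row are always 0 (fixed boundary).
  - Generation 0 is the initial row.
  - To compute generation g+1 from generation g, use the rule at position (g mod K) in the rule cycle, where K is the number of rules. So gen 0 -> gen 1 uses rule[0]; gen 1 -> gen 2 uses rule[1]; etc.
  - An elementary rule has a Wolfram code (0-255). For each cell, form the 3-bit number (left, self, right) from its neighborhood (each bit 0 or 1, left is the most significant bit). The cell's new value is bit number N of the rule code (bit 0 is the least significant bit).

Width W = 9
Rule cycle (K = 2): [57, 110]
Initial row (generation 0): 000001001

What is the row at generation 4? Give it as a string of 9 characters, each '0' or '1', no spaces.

Answer: 110111111

Derivation:
Gen 0: 000001001
Gen 1 (rule 57): 111100100
Gen 2 (rule 110): 100101100
Gen 3 (rule 57): 010011011
Gen 4 (rule 110): 110111111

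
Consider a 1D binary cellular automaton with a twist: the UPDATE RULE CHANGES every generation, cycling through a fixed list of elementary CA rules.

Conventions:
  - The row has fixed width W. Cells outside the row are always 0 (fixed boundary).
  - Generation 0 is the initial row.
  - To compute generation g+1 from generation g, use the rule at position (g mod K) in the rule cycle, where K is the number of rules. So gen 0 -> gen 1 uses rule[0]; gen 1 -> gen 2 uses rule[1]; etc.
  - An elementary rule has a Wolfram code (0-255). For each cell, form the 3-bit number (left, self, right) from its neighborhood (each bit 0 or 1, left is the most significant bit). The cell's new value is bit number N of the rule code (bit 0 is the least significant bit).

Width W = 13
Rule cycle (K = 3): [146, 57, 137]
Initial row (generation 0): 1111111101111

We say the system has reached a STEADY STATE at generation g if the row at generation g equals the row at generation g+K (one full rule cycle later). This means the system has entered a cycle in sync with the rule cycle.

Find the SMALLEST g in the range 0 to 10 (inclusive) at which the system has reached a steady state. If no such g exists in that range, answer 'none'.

Answer: none

Derivation:
Gen 0: 1111111101111
Gen 1 (rule 146): 0111111000110
Gen 2 (rule 57): 0100000110101
Gen 3 (rule 137): 0001110100000
Gen 4 (rule 146): 0010100010000
Gen 5 (rule 57): 1001011001111
Gen 6 (rule 137): 0000010001110
Gen 7 (rule 146): 0000101010101
Gen 8 (rule 57): 1110010101010
Gen 9 (rule 137): 1100000000000
Gen 10 (rule 146): 0010000000000
Gen 11 (rule 57): 1001111111111
Gen 12 (rule 137): 0001111111110
Gen 13 (rule 146): 0010111111101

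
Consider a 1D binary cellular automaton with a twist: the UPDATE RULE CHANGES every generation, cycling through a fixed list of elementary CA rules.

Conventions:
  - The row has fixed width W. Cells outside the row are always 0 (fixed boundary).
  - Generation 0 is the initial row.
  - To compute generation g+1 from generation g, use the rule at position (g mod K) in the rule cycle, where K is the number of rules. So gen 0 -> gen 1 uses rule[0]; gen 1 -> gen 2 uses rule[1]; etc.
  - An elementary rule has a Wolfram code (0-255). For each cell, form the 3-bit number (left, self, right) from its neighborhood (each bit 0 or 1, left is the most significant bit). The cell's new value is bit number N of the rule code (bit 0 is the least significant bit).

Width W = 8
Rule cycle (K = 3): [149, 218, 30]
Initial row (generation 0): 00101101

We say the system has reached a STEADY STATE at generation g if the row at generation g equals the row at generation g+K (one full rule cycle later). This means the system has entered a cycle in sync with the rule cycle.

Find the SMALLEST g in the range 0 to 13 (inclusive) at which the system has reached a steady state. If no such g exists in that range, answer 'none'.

Answer: 5

Derivation:
Gen 0: 00101101
Gen 1 (rule 149): 10100001
Gen 2 (rule 218): 00010010
Gen 3 (rule 30): 00111111
Gen 4 (rule 149): 10011110
Gen 5 (rule 218): 01111111
Gen 6 (rule 30): 11000000
Gen 7 (rule 149): 00111111
Gen 8 (rule 218): 01111111
Gen 9 (rule 30): 11000000
Gen 10 (rule 149): 00111111
Gen 11 (rule 218): 01111111
Gen 12 (rule 30): 11000000
Gen 13 (rule 149): 00111111
Gen 14 (rule 218): 01111111
Gen 15 (rule 30): 11000000
Gen 16 (rule 149): 00111111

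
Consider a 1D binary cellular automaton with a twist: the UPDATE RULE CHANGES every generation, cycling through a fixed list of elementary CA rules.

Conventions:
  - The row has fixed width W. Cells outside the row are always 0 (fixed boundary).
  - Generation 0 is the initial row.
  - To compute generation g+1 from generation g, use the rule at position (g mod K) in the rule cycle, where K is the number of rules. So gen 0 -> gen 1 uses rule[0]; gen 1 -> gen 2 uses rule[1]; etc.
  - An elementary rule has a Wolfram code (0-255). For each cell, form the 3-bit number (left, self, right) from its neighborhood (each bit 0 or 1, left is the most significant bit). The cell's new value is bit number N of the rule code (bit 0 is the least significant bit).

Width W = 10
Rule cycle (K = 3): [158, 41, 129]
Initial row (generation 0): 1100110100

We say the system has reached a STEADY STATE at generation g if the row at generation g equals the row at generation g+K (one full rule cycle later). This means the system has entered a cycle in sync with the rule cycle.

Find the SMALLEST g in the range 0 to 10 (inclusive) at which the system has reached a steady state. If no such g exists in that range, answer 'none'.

Gen 0: 1100110100
Gen 1 (rule 158): 1011100110
Gen 2 (rule 41): 0110000100
Gen 3 (rule 129): 0000110001
Gen 4 (rule 158): 0001101011
Gen 5 (rule 41): 1101010110
Gen 6 (rule 129): 0000000000
Gen 7 (rule 158): 0000000000
Gen 8 (rule 41): 1111111111
Gen 9 (rule 129): 0111111110
Gen 10 (rule 158): 1111111101
Gen 11 (rule 41): 1000000010
Gen 12 (rule 129): 0011111000
Gen 13 (rule 158): 0111110100

Answer: none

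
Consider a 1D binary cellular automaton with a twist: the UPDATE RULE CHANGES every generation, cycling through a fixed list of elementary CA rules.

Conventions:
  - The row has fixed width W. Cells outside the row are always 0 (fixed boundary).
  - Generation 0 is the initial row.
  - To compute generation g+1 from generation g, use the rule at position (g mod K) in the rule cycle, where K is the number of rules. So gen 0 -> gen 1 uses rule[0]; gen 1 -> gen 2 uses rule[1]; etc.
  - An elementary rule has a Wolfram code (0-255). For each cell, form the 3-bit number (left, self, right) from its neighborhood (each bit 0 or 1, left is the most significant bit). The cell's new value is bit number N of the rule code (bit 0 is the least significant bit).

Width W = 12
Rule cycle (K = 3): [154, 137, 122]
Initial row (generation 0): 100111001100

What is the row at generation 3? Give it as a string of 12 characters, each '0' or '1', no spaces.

Answer: 110111111000

Derivation:
Gen 0: 100111001100
Gen 1 (rule 154): 011110111010
Gen 2 (rule 137): 011100110000
Gen 3 (rule 122): 110111111000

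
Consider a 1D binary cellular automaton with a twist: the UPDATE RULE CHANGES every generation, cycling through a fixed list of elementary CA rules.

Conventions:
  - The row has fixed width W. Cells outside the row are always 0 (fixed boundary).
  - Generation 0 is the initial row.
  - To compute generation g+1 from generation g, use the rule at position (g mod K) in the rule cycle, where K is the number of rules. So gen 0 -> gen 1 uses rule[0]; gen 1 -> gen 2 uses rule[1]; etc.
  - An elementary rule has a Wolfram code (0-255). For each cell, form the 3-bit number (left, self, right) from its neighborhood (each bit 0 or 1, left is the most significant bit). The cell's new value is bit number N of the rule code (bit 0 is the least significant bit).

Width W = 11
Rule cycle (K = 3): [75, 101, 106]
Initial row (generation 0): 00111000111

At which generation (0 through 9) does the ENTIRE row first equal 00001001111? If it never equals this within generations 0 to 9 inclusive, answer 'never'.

Answer: never

Derivation:
Gen 0: 00111000111
Gen 1 (rule 75): 11101011101
Gen 2 (rule 101): 00111100111
Gen 3 (rule 106): 01100101101
Gen 4 (rule 75): 11101001100
Gen 5 (rule 101): 00111000101
Gen 6 (rule 106): 01101001010
Gen 7 (rule 75): 11100010000
Gen 8 (rule 101): 00101010111
Gen 9 (rule 106): 01010101101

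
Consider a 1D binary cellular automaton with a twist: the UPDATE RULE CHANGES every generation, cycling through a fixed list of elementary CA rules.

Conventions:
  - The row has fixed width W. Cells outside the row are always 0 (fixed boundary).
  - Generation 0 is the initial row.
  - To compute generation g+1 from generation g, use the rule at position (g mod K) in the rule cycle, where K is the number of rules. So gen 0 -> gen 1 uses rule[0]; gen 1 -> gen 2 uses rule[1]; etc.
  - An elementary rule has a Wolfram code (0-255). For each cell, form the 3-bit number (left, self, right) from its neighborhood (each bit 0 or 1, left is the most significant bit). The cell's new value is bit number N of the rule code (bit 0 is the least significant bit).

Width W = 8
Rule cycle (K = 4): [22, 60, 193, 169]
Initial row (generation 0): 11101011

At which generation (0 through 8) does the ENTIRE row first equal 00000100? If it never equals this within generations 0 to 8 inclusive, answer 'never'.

Answer: 8

Derivation:
Gen 0: 11101011
Gen 1 (rule 22): 00001000
Gen 2 (rule 60): 00001100
Gen 3 (rule 193): 11100101
Gen 4 (rule 169): 11000010
Gen 5 (rule 22): 00100111
Gen 6 (rule 60): 00110100
Gen 7 (rule 193): 10010001
Gen 8 (rule 169): 00000100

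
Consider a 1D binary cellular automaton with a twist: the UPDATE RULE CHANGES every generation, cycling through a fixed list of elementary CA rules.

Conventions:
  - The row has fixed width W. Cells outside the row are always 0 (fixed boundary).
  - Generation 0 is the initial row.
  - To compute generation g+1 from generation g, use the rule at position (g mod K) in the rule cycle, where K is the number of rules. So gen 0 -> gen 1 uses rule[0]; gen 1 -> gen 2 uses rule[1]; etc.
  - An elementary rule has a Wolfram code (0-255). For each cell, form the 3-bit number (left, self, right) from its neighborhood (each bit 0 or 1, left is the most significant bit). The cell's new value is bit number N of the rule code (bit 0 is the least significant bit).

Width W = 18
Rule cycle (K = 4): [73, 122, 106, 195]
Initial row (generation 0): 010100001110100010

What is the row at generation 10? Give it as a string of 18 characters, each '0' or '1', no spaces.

Gen 0: 010100001110100010
Gen 1 (rule 73): 000001101010001000
Gen 2 (rule 122): 000011110101010100
Gen 3 (rule 106): 000110011010101000
Gen 4 (rule 195): 111010101000000011
Gen 5 (rule 73): 101000000011111011
Gen 6 (rule 122): 010100000110001111
Gen 7 (rule 106): 101000001110011001
Gen 8 (rule 195): 000011110110101010
Gen 9 (rule 73): 111010010110000000
Gen 10 (rule 122): 101101101111000000

Answer: 101101101111000000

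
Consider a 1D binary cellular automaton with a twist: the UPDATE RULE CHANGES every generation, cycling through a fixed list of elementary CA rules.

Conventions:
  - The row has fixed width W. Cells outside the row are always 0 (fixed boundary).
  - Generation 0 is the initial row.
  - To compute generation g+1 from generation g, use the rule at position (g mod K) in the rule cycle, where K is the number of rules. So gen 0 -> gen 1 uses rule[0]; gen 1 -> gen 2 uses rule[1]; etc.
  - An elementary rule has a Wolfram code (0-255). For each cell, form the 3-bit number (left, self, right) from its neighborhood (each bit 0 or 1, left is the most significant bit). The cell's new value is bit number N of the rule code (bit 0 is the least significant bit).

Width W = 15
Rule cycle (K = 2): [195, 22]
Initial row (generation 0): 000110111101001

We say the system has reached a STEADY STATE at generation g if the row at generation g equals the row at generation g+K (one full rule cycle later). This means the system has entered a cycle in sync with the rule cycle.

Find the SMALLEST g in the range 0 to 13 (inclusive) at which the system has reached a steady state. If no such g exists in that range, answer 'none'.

Answer: 10

Derivation:
Gen 0: 000110111101001
Gen 1 (rule 195): 111010011100010
Gen 2 (rule 22): 000011100010111
Gen 3 (rule 195): 111101101100011
Gen 4 (rule 22): 000000000010100
Gen 5 (rule 195): 111111111100001
Gen 6 (rule 22): 000000000010011
Gen 7 (rule 195): 111111111100101
Gen 8 (rule 22): 000000000011101
Gen 9 (rule 195): 111111111101100
Gen 10 (rule 22): 000000000000010
Gen 11 (rule 195): 111111111111100
Gen 12 (rule 22): 000000000000010
Gen 13 (rule 195): 111111111111100
Gen 14 (rule 22): 000000000000010
Gen 15 (rule 195): 111111111111100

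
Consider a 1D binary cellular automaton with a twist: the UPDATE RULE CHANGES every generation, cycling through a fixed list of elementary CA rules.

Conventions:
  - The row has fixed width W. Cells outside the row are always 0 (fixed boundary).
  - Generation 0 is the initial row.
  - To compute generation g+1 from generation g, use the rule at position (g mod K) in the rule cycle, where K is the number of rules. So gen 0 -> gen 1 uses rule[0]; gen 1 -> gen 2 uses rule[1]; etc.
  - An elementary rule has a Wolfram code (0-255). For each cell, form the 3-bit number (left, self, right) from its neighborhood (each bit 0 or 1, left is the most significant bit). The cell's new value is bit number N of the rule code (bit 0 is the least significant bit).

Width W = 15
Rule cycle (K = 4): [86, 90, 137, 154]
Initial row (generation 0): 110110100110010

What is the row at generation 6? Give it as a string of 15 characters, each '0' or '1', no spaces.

Answer: 110111000111011

Derivation:
Gen 0: 110110100110010
Gen 1 (rule 86): 010010111011111
Gen 2 (rule 90): 101100101010001
Gen 3 (rule 137): 001000000000100
Gen 4 (rule 154): 010100000001010
Gen 5 (rule 86): 110110000011011
Gen 6 (rule 90): 110111000111011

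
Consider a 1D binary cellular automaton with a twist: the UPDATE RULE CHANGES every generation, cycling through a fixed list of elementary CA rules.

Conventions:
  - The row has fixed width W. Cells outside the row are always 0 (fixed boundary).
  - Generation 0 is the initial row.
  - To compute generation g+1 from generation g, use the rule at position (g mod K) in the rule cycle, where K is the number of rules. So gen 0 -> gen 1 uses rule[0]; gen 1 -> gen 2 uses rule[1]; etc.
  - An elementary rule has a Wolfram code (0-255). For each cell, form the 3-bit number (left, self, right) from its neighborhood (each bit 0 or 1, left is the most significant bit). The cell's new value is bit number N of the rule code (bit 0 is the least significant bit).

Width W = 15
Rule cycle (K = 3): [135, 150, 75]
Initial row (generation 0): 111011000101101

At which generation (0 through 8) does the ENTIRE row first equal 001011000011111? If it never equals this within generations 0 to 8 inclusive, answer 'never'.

Gen 0: 111011000101101
Gen 1 (rule 135): 010000011100001
Gen 2 (rule 150): 111000101010011
Gen 3 (rule 75): 101011000000111
Gen 4 (rule 135): 101000011111010
Gen 5 (rule 150): 101100101110011
Gen 6 (rule 75): 001101001010111
Gen 7 (rule 135): 110001011010010
Gen 8 (rule 150): 001011000011111

Answer: 8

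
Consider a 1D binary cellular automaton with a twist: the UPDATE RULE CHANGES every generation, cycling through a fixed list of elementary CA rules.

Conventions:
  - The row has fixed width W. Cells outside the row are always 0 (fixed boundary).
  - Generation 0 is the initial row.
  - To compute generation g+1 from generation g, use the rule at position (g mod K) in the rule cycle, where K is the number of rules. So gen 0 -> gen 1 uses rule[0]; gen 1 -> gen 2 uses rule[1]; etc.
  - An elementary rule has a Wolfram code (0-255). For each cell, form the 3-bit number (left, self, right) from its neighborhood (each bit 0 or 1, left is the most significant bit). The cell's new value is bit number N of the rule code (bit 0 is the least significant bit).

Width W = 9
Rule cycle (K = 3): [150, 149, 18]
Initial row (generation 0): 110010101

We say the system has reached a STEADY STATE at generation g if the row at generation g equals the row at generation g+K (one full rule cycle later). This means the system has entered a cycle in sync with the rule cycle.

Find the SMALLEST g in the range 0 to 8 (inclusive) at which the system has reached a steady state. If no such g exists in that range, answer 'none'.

Answer: 6

Derivation:
Gen 0: 110010101
Gen 1 (rule 150): 001110101
Gen 2 (rule 149): 100100101
Gen 3 (rule 18): 011011000
Gen 4 (rule 150): 100000100
Gen 5 (rule 149): 111110111
Gen 6 (rule 18): 000000000
Gen 7 (rule 150): 000000000
Gen 8 (rule 149): 111111111
Gen 9 (rule 18): 000000000
Gen 10 (rule 150): 000000000
Gen 11 (rule 149): 111111111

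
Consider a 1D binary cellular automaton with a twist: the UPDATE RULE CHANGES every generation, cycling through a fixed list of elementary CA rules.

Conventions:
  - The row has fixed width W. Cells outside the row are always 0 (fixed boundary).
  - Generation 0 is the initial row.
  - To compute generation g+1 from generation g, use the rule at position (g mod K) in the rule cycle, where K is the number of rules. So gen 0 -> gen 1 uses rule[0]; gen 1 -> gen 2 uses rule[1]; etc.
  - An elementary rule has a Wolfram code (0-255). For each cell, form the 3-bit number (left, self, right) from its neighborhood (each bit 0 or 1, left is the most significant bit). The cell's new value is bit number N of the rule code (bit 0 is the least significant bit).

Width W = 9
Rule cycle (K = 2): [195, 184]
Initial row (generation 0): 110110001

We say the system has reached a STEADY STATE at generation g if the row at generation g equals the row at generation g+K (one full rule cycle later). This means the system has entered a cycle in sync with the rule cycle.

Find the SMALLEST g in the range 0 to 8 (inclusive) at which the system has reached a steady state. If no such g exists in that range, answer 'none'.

Gen 0: 110110001
Gen 1 (rule 195): 010010110
Gen 2 (rule 184): 001001101
Gen 3 (rule 195): 110010100
Gen 4 (rule 184): 101001010
Gen 5 (rule 195): 000010000
Gen 6 (rule 184): 000001000
Gen 7 (rule 195): 111110011
Gen 8 (rule 184): 111101010
Gen 9 (rule 195): 011100000
Gen 10 (rule 184): 011010000

Answer: none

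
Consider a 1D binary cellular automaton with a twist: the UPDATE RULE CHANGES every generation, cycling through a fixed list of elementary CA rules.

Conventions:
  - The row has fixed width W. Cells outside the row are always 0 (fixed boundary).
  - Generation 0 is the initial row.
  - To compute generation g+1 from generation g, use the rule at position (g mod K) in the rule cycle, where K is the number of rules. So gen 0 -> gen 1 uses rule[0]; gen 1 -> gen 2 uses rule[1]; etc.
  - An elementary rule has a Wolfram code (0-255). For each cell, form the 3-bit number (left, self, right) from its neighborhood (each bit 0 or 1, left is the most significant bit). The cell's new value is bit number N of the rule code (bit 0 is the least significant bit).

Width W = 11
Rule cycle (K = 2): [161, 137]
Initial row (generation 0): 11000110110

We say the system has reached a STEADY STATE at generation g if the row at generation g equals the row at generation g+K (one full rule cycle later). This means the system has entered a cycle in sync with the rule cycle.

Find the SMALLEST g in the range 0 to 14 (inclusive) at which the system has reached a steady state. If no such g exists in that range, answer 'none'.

Answer: 1

Derivation:
Gen 0: 11000110110
Gen 1 (rule 161): 00010001000
Gen 2 (rule 137): 11000100011
Gen 3 (rule 161): 00010001000
Gen 4 (rule 137): 11000100011
Gen 5 (rule 161): 00010001000
Gen 6 (rule 137): 11000100011
Gen 7 (rule 161): 00010001000
Gen 8 (rule 137): 11000100011
Gen 9 (rule 161): 00010001000
Gen 10 (rule 137): 11000100011
Gen 11 (rule 161): 00010001000
Gen 12 (rule 137): 11000100011
Gen 13 (rule 161): 00010001000
Gen 14 (rule 137): 11000100011
Gen 15 (rule 161): 00010001000
Gen 16 (rule 137): 11000100011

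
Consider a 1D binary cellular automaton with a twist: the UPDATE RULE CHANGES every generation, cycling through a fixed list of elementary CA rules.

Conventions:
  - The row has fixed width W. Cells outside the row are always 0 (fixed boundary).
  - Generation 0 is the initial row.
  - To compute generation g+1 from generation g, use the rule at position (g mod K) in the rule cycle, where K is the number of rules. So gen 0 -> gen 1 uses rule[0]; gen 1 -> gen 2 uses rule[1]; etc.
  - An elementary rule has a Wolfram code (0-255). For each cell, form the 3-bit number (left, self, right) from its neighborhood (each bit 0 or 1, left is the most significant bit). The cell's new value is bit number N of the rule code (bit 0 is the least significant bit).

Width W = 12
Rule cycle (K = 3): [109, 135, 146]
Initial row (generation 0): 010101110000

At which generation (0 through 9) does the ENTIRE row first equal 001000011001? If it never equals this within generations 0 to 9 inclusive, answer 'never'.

Gen 0: 010101110000
Gen 1 (rule 109): 011111010111
Gen 2 (rule 135): 101110010010
Gen 3 (rule 146): 000101101101
Gen 4 (rule 109): 110111111111
Gen 5 (rule 135): 000011111110
Gen 6 (rule 146): 000101111101
Gen 7 (rule 109): 110111000111
Gen 8 (rule 135): 000010011010
Gen 9 (rule 146): 000101100001

Answer: never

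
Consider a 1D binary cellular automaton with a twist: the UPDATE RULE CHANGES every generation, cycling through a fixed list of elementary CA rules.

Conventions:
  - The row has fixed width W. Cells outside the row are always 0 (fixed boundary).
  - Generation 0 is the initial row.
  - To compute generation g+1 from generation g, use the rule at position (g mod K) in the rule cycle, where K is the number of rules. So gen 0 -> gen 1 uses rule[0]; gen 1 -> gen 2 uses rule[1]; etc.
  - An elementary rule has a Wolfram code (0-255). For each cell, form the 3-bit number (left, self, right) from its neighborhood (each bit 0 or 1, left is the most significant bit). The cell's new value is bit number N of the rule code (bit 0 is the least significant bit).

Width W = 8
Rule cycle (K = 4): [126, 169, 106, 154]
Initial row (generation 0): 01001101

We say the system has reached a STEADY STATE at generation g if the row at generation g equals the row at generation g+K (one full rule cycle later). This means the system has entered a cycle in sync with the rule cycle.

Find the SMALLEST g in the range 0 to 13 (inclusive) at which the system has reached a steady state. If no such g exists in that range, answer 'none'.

Answer: none

Derivation:
Gen 0: 01001101
Gen 1 (rule 126): 11111111
Gen 2 (rule 169): 11111110
Gen 3 (rule 106): 10000010
Gen 4 (rule 154): 01000101
Gen 5 (rule 126): 11101111
Gen 6 (rule 169): 11011110
Gen 7 (rule 106): 11110010
Gen 8 (rule 154): 11101101
Gen 9 (rule 126): 10111111
Gen 10 (rule 169): 01111110
Gen 11 (rule 106): 11000010
Gen 12 (rule 154): 10100101
Gen 13 (rule 126): 11111111
Gen 14 (rule 169): 11111110
Gen 15 (rule 106): 10000010
Gen 16 (rule 154): 01000101
Gen 17 (rule 126): 11101111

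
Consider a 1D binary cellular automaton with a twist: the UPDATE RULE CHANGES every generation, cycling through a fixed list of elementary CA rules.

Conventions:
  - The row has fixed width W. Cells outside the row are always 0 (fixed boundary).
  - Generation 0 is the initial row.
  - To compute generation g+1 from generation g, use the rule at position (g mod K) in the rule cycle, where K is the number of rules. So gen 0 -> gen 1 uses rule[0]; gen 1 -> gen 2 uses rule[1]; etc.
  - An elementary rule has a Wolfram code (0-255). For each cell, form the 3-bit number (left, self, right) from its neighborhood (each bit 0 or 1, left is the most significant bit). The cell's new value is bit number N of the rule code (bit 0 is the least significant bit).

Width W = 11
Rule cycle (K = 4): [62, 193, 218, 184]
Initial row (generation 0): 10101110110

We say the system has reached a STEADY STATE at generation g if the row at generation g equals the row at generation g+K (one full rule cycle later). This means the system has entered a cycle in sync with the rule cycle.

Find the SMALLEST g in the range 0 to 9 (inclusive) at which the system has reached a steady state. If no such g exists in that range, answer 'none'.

Answer: none

Derivation:
Gen 0: 10101110110
Gen 1 (rule 62): 11111001101
Gen 2 (rule 193): 01111000100
Gen 3 (rule 218): 11111101010
Gen 4 (rule 184): 11111010101
Gen 5 (rule 62): 10000111111
Gen 6 (rule 193): 00110011111
Gen 7 (rule 218): 01111111111
Gen 8 (rule 184): 01111111110
Gen 9 (rule 62): 11000000001
Gen 10 (rule 193): 01011111100
Gen 11 (rule 218): 10011111110
Gen 12 (rule 184): 01011111101
Gen 13 (rule 62): 11110000011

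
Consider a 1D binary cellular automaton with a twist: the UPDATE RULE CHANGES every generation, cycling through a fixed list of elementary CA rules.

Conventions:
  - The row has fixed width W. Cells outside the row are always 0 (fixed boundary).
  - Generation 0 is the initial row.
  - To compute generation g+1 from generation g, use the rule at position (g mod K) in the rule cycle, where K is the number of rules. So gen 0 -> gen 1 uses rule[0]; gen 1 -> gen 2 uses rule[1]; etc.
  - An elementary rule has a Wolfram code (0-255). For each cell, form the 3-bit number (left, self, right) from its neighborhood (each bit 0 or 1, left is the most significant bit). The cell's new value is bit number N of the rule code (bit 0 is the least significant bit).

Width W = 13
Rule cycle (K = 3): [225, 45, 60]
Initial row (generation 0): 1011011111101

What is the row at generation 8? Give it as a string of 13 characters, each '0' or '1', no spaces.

Answer: 1010010010111

Derivation:
Gen 0: 1011011111101
Gen 1 (rule 225): 0101101111110
Gen 2 (rule 45): 0111011000000
Gen 3 (rule 60): 0100110100000
Gen 4 (rule 225): 0000011001111
Gen 5 (rule 45): 1111010001000
Gen 6 (rule 60): 1000111001100
Gen 7 (rule 225): 0010011000101
Gen 8 (rule 45): 1010010010111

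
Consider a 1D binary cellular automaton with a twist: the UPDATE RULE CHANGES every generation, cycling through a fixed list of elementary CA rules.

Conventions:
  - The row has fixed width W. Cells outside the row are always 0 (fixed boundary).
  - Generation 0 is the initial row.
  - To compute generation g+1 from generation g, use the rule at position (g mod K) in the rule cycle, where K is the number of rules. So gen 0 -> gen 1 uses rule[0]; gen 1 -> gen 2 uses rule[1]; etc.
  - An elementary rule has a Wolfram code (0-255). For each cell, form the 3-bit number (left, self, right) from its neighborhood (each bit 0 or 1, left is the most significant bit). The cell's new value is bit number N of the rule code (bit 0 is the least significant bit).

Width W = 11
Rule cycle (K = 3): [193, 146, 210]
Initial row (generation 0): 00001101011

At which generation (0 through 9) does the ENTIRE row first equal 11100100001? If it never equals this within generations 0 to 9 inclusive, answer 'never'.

Answer: 1

Derivation:
Gen 0: 00001101011
Gen 1 (rule 193): 11100100001
Gen 2 (rule 146): 01011010010
Gen 3 (rule 210): 10001001101
Gen 4 (rule 193): 00100000100
Gen 5 (rule 146): 01010001010
Gen 6 (rule 210): 10001010001
Gen 7 (rule 193): 00100000100
Gen 8 (rule 146): 01010001010
Gen 9 (rule 210): 10001010001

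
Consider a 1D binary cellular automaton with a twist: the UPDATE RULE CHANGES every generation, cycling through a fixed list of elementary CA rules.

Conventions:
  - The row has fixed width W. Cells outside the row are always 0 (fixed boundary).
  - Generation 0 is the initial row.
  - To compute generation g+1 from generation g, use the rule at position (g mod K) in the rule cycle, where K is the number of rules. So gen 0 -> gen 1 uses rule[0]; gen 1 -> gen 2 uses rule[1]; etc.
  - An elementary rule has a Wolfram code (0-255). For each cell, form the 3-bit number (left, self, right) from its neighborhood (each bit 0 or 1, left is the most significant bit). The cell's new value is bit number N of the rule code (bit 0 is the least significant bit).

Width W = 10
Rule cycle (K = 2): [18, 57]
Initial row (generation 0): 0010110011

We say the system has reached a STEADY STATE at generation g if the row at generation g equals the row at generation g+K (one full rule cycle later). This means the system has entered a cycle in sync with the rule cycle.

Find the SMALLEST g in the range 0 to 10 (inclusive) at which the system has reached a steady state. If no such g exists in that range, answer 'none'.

Gen 0: 0010110011
Gen 1 (rule 18): 0100001100
Gen 2 (rule 57): 0011101011
Gen 3 (rule 18): 0100000000
Gen 4 (rule 57): 0011111111
Gen 5 (rule 18): 0100000000
Gen 6 (rule 57): 0011111111
Gen 7 (rule 18): 0100000000
Gen 8 (rule 57): 0011111111
Gen 9 (rule 18): 0100000000
Gen 10 (rule 57): 0011111111
Gen 11 (rule 18): 0100000000
Gen 12 (rule 57): 0011111111

Answer: 3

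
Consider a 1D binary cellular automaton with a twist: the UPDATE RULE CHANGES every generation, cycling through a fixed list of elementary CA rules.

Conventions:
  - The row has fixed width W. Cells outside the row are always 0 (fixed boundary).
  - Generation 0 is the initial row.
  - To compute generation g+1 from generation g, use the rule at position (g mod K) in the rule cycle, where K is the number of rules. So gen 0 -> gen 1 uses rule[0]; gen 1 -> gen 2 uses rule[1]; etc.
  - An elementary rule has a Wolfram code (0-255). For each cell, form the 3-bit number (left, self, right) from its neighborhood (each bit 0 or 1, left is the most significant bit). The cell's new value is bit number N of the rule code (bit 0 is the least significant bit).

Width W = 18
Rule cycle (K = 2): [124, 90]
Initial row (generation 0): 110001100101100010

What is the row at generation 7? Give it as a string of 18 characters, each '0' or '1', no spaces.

Answer: 111000011110110001

Derivation:
Gen 0: 110001100101100010
Gen 1 (rule 124): 111001110111110011
Gen 2 (rule 90): 101111010100011111
Gen 3 (rule 124): 111001111110010001
Gen 4 (rule 90): 101111000011101010
Gen 5 (rule 124): 111001100010111111
Gen 6 (rule 90): 101111110100100001
Gen 7 (rule 124): 111000011110110001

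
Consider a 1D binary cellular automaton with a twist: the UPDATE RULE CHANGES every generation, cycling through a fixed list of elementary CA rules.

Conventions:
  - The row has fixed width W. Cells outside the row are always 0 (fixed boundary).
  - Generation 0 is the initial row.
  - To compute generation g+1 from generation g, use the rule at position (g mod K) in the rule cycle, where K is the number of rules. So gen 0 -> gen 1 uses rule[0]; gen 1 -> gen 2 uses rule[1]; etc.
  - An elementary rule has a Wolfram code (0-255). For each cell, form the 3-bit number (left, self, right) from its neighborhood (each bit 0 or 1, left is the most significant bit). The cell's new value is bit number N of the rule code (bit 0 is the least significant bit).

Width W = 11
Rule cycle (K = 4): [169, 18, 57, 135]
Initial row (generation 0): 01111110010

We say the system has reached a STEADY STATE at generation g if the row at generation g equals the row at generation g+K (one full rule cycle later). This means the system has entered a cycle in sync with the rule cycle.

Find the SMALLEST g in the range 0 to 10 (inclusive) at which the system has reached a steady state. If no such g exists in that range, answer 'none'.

Answer: none

Derivation:
Gen 0: 01111110010
Gen 1 (rule 169): 01111100000
Gen 2 (rule 18): 10000010000
Gen 3 (rule 57): 01111001111
Gen 4 (rule 135): 10110010110
Gen 5 (rule 169): 01100001100
Gen 6 (rule 18): 10010010010
Gen 7 (rule 57): 01001001001
Gen 8 (rule 135): 11011011011
Gen 9 (rule 169): 10110110110
Gen 10 (rule 18): 00000000001
Gen 11 (rule 57): 11111111100
Gen 12 (rule 135): 01111111001
Gen 13 (rule 169): 01111110000
Gen 14 (rule 18): 10000001000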